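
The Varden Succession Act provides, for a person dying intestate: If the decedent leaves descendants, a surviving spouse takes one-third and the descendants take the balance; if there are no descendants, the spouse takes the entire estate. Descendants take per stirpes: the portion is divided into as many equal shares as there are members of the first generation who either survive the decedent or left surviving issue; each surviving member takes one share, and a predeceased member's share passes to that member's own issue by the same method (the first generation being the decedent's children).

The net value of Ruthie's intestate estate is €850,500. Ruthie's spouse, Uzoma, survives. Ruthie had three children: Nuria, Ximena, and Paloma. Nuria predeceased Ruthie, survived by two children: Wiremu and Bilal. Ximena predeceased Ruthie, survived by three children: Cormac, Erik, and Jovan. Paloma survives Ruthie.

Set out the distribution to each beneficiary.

Uzoma: €283,500; Wiremu: €94,500; Bilal: €94,500; Cormac: €63,000; Erik: €63,000; Jovan: €63,000; Paloma: €189,000

Uzoma takes one-third of €850,500 = €283,500. The remaining €567,000 passes to the descendants.
The descendants' portion (€567,000) is divided into 3 shares of €189,000: Paloma takes €189,000; Nuria's €189,000 share passes to Nuria's issue; Ximena's €189,000 share passes to Ximena's issue.
Nuria's share (€189,000) is divided into 2 shares of €94,500: Wiremu and Bilal each take €94,500.
Ximena's share (€189,000) is divided into 3 shares of €63,000: Cormac, Erik, and Jovan each take €63,000.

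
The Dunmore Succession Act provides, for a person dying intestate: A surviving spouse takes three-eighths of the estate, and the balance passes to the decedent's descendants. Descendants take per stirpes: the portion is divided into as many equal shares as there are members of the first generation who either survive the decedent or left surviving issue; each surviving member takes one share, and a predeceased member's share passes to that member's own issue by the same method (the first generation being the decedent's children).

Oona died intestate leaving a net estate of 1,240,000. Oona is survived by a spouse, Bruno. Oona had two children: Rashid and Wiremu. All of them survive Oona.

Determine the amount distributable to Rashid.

Rashid receives 387,500.

Bruno takes three-eighths of 1,240,000 = 465,000. The remaining 775,000 passes to the descendants.
The descendants' portion (775,000) is divided into 2 shares of 387,500: Rashid and Wiremu each take 387,500.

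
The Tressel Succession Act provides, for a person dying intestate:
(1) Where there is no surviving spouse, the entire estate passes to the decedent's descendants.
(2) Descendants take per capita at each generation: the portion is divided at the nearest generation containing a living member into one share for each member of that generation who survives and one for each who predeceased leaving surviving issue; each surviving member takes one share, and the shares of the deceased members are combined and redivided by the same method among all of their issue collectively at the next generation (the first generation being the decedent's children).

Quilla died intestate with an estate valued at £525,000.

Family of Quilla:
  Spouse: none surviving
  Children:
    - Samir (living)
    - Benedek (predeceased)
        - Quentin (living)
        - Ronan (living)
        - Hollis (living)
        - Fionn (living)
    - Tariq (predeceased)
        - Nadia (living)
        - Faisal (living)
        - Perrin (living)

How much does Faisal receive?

Faisal receives £50,000.

The entire £525,000 passes to the descendants.
That amount (£525,000) is divided at the children's generation into 3 shares of £175,000. Samir takes £175,000. The 2 shares of the deceased (Benedek and Tariq) are combined into a pool of £350,000.
That pool (£350,000) is divided at the grandchildren's generation equally among Quentin, Ronan, Hollis, Fionn, Nadia, Faisal, and Perrin: £50,000 each.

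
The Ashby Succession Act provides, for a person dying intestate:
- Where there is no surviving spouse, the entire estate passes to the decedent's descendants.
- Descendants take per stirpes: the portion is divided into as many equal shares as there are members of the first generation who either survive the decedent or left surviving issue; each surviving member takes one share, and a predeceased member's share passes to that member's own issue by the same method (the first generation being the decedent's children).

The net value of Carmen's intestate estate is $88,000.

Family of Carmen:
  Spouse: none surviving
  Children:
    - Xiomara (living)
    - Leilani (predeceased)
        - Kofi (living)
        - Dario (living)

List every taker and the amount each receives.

The entire $88,000 passes to the descendants.
That amount ($88,000) is divided into 2 shares of $44,000: Xiomara takes $44,000; Leilani's $44,000 share passes to Leilani's issue.
Leilani's share ($44,000) is divided into 2 shares of $22,000: Kofi and Dario each take $22,000.

Xiomara: $44,000; Kofi: $22,000; Dario: $22,000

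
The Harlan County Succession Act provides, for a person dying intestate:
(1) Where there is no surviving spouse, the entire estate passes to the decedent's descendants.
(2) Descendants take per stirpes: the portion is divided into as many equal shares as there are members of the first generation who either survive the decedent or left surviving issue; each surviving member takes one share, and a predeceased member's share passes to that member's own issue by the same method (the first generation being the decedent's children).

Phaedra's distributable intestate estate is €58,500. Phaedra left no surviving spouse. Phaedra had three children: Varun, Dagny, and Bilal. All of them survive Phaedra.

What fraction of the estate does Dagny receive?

The entire €58,500 passes to the descendants.
That amount (€58,500) is divided into 3 shares of €19,500: Varun, Dagny, and Bilal each take €19,500.

Dagny receives 1/3 of the estate.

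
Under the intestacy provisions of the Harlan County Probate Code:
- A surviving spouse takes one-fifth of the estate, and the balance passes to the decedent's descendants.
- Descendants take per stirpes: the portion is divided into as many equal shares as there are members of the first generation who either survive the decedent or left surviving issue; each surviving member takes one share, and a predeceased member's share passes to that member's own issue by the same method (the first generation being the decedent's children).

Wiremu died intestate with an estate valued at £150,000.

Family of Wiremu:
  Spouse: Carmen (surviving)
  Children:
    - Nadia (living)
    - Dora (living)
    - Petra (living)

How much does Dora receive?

Carmen takes one-fifth of £150,000 = £30,000. The remaining £120,000 passes to the descendants.
The descendants' portion (£120,000) is divided into 3 shares of £40,000: Nadia, Dora, and Petra each take £40,000.

Dora receives £40,000.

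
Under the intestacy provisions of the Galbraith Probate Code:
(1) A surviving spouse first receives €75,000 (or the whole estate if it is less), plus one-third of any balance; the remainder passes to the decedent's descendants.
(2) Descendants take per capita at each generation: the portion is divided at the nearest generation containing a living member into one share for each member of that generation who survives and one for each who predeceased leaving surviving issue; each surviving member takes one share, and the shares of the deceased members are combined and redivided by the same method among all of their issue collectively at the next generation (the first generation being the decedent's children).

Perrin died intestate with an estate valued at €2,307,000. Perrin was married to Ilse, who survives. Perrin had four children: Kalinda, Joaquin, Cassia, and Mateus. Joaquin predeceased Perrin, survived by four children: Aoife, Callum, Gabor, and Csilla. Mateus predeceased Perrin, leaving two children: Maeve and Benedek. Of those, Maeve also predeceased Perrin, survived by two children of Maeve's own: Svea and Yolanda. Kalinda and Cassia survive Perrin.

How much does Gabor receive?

Gabor receives €124,000.

Ilse first takes €75,000, leaving a balance of €2,232,000. Ilse then takes one-third of the balance (€744,000), for a total of €819,000. The remaining €1,488,000 passes to the descendants.
The descendants' portion (€1,488,000) is divided at the children's generation into 4 shares of €372,000. Kalinda and Cassia each take €372,000. The 2 shares of the deceased (Joaquin and Mateus) are combined into a pool of €744,000.
That pool (€744,000) is divided at the grandchildren's generation into 6 shares of €124,000. Aoife, Callum, Gabor, Csilla, and Benedek each take €124,000. The remaining share for the deceased Maeve (€124,000) is carried to the next generation.
That pool (€124,000) is divided at the great-grandchildren's generation equally among Svea and Yolanda: €62,000 each.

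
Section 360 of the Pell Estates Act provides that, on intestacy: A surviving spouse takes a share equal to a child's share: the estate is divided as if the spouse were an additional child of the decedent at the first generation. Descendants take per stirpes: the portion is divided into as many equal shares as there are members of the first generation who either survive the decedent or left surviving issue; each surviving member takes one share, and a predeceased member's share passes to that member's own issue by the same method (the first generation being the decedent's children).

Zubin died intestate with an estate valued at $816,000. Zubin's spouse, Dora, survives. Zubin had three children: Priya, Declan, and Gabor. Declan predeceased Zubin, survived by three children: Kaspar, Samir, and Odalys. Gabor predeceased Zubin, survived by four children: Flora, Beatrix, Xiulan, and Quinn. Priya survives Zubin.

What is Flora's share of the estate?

Flora receives $51,000.

The spouse counts as an additional share at the children's level, so there are 4 primary shares of $204,000. Dora takes one such share ($204,000).
The children's combined portion ($612,000) is divided into 3 shares of $204,000: Priya takes $204,000; Declan's $204,000 share passes to Declan's issue; Gabor's $204,000 share passes to Gabor's issue.
Declan's share ($204,000) is divided into 3 shares of $68,000: Kaspar, Samir, and Odalys each take $68,000.
Gabor's share ($204,000) is divided into 4 shares of $51,000: Flora, Beatrix, Xiulan, and Quinn each take $51,000.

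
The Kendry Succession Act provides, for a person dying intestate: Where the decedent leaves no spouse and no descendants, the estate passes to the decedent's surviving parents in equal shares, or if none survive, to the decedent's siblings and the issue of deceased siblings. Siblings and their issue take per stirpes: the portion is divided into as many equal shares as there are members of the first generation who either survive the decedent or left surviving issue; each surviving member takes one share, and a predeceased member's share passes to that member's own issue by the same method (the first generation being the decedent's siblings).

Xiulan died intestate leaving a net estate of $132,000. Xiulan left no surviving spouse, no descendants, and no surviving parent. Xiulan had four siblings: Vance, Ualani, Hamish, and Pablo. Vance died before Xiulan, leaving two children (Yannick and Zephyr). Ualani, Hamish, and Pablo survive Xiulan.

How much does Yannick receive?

Yannick receives $16,500.

The entire $132,000 passes to the siblings and their issue.
That amount ($132,000) is divided into 4 shares of $33,000: Ualani, Hamish, and Pablo each take $33,000; Vance's $33,000 share passes to Vance's issue.
Vance's share ($33,000) is divided into 2 shares of $16,500: Yannick and Zephyr each take $16,500.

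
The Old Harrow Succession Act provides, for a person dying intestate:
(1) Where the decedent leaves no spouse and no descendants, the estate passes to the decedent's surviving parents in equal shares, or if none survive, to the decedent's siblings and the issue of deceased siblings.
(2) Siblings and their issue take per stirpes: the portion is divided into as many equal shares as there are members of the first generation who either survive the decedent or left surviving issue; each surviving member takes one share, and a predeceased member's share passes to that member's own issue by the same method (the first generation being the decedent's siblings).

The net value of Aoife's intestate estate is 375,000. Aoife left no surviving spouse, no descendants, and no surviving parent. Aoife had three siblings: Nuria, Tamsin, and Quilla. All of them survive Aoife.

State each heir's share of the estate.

Nuria: 125,000; Tamsin: 125,000; Quilla: 125,000

The entire 375,000 passes to the siblings and their issue.
That amount (375,000) is divided into 3 shares of 125,000: Nuria, Tamsin, and Quilla each take 125,000.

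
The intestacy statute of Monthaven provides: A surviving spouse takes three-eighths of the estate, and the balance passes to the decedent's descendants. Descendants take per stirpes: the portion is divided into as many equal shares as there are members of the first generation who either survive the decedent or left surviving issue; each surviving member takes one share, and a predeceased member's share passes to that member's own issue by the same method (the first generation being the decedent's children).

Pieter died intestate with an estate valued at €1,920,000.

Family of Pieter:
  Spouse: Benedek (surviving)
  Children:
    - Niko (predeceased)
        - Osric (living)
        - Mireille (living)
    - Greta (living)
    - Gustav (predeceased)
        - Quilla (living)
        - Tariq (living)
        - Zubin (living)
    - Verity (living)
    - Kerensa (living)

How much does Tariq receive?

Benedek takes three-eighths of €1,920,000 = €720,000. The remaining €1,200,000 passes to the descendants.
The descendants' portion (€1,200,000) is divided into 5 shares of €240,000: Greta, Verity, and Kerensa each take €240,000; Niko's €240,000 share passes to Niko's issue; Gustav's €240,000 share passes to Gustav's issue.
Niko's share (€240,000) is divided into 2 shares of €120,000: Osric and Mireille each take €120,000.
Gustav's share (€240,000) is divided into 3 shares of €80,000: Quilla, Tariq, and Zubin each take €80,000.

Tariq receives €80,000.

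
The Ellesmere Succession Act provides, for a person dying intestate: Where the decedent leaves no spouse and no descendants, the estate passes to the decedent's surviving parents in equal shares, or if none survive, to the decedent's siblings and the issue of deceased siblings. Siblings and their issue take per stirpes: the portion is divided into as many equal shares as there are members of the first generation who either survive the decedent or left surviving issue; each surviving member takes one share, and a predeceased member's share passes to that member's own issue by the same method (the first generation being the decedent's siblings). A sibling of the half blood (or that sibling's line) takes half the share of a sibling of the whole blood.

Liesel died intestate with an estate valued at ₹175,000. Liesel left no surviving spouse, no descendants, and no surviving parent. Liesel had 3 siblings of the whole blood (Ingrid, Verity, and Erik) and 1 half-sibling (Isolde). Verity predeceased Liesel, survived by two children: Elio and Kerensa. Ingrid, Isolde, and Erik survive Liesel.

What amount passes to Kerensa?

Kerensa receives ₹25,000.

The entire ₹175,000 passes to the siblings and their issue.
Counting each half-blood sibling's line as half a unit, there are 7/2 units in ₹175,000, so one unit is ₹50,000. Whole-blood lines (Ingrid, Verity, and Erik) take ₹50,000 each; half-blood lines (Isolde) take ₹25,000 each.
Verity's share (₹50,000) is divided into 2 shares of ₹25,000: Elio and Kerensa each take ₹25,000.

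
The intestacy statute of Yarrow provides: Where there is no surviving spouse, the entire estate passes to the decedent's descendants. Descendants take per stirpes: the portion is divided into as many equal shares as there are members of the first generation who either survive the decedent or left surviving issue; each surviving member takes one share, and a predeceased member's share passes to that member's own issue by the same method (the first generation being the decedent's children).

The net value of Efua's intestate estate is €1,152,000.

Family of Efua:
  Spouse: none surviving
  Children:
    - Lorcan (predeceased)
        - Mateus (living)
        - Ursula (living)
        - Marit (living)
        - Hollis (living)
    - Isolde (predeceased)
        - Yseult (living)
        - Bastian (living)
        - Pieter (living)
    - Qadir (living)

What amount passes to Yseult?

Yseult receives €128,000.

The entire €1,152,000 passes to the descendants.
That amount (€1,152,000) is divided into 3 shares of €384,000: Qadir takes €384,000; Lorcan's €384,000 share passes to Lorcan's issue; Isolde's €384,000 share passes to Isolde's issue.
Lorcan's share (€384,000) is divided into 4 shares of €96,000: Mateus, Ursula, Marit, and Hollis each take €96,000.
Isolde's share (€384,000) is divided into 3 shares of €128,000: Yseult, Bastian, and Pieter each take €128,000.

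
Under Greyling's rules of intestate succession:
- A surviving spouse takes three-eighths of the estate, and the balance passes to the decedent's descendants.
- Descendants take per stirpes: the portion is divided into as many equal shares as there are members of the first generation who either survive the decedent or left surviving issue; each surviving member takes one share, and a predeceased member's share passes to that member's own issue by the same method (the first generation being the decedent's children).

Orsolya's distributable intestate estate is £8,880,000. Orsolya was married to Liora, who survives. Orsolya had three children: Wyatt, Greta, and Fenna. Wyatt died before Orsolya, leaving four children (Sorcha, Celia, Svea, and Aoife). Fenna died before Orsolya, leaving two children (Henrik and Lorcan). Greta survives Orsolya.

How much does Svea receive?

Svea receives £462,500.

Liora takes three-eighths of £8,880,000 = £3,330,000. The remaining £5,550,000 passes to the descendants.
The descendants' portion (£5,550,000) is divided into 3 shares of £1,850,000: Greta takes £1,850,000; Wyatt's £1,850,000 share passes to Wyatt's issue; Fenna's £1,850,000 share passes to Fenna's issue.
Wyatt's share (£1,850,000) is divided into 4 shares of £462,500: Sorcha, Celia, Svea, and Aoife each take £462,500.
Fenna's share (£1,850,000) is divided into 2 shares of £925,000: Henrik and Lorcan each take £925,000.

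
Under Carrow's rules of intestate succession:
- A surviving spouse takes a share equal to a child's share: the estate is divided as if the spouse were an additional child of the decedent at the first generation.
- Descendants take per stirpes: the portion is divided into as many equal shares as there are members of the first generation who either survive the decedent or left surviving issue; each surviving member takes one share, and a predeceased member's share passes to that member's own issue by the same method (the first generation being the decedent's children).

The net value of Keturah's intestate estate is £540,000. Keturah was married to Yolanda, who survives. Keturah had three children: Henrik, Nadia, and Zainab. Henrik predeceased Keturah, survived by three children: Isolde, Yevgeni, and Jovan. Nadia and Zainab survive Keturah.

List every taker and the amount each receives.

Yolanda: £135,000; Isolde: £45,000; Yevgeni: £45,000; Jovan: £45,000; Nadia: £135,000; Zainab: £135,000

The spouse counts as an additional share at the children's level, so there are 4 primary shares of £135,000. Yolanda takes one such share (£135,000).
The children's combined portion (£405,000) is divided into 3 shares of £135,000: Nadia and Zainab each take £135,000; Henrik's £135,000 share passes to Henrik's issue.
Henrik's share (£135,000) is divided into 3 shares of £45,000: Isolde, Yevgeni, and Jovan each take £45,000.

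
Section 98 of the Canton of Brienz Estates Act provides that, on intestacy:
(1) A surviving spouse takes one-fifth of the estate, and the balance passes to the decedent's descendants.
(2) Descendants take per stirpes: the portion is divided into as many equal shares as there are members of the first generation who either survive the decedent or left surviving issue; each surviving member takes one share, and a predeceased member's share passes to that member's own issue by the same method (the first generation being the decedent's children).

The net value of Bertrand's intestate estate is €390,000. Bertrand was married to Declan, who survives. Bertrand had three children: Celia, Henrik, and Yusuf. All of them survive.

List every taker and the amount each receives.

Declan takes one-fifth of €390,000 = €78,000. The remaining €312,000 passes to the descendants.
The descendants' portion (€312,000) is divided into 3 shares of €104,000: Celia, Henrik, and Yusuf each take €104,000.

Declan: €78,000; Celia: €104,000; Henrik: €104,000; Yusuf: €104,000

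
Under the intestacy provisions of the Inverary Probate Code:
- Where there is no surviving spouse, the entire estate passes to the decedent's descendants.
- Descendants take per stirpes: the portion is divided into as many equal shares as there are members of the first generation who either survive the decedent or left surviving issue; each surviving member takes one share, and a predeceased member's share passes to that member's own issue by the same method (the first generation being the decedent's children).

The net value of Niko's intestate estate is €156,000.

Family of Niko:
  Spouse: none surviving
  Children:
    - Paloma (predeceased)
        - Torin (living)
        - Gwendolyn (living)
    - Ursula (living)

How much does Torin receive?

The entire €156,000 passes to the descendants.
That amount (€156,000) is divided into 2 shares of €78,000: Ursula takes €78,000; Paloma's €78,000 share passes to Paloma's issue.
Paloma's share (€78,000) is divided into 2 shares of €39,000: Torin and Gwendolyn each take €39,000.

Torin receives €39,000.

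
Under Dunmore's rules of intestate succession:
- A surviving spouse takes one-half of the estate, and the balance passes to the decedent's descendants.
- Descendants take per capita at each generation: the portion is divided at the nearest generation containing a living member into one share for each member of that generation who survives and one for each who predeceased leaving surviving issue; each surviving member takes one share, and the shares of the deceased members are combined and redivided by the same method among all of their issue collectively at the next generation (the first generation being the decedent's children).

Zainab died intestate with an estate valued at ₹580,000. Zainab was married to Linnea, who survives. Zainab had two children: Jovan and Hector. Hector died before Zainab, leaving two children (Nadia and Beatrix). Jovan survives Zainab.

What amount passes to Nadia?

Linnea takes one-half of ₹580,000 = ₹290,000. The remaining ₹290,000 passes to the descendants.
The descendants' portion (₹290,000) is divided at the children's generation into 2 shares of ₹145,000. Jovan takes ₹145,000. The remaining share for the deceased Hector (₹145,000) is carried to the next generation.
That pool (₹145,000) is divided at the grandchildren's generation equally among Nadia and Beatrix: ₹72,500 each.

Nadia receives ₹72,500.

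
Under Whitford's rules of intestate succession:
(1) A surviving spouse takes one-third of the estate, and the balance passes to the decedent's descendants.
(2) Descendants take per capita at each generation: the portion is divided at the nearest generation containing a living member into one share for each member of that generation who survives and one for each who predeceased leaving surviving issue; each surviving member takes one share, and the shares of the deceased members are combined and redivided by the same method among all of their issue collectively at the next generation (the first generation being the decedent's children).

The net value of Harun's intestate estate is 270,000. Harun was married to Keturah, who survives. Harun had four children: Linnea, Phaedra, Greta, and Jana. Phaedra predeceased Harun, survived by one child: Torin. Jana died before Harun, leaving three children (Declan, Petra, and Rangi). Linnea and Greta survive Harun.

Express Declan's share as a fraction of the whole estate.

Declan receives 1/12 of the estate.

Keturah takes one-third of 270,000 = 90,000. The remaining 180,000 passes to the descendants.
The descendants' portion (180,000) is divided at the children's generation into 4 shares of 45,000. Linnea and Greta each take 45,000. The 2 shares of the deceased (Phaedra and Jana) are combined into a pool of 90,000.
That pool (90,000) is divided at the grandchildren's generation equally among Torin, Declan, Petra, and Rangi: 22,500 each.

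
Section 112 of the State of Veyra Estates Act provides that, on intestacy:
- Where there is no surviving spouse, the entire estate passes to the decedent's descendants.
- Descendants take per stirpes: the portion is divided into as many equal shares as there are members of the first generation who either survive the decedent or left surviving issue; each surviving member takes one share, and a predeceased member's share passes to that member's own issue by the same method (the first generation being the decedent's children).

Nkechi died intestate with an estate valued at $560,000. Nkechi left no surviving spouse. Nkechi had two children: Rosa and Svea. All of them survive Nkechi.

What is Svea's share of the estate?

Svea receives $280,000.

The entire $560,000 passes to the descendants.
That amount ($560,000) is divided into 2 shares of $280,000: Rosa and Svea each take $280,000.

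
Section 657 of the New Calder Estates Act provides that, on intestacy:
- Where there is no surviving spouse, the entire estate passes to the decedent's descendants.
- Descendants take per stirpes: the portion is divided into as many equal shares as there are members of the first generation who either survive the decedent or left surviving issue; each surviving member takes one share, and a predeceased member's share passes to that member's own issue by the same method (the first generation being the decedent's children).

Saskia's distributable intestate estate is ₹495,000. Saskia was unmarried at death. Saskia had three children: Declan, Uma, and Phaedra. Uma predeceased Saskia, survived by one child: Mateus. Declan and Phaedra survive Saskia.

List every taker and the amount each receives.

Declan: ₹165,000; Mateus: ₹165,000; Phaedra: ₹165,000

The entire ₹495,000 passes to the descendants.
That amount (₹495,000) is divided into 3 shares of ₹165,000: Declan and Phaedra each take ₹165,000; Uma's ₹165,000 share passes to Uma's issue.
Uma's share (₹165,000) passes entirely to Mateus.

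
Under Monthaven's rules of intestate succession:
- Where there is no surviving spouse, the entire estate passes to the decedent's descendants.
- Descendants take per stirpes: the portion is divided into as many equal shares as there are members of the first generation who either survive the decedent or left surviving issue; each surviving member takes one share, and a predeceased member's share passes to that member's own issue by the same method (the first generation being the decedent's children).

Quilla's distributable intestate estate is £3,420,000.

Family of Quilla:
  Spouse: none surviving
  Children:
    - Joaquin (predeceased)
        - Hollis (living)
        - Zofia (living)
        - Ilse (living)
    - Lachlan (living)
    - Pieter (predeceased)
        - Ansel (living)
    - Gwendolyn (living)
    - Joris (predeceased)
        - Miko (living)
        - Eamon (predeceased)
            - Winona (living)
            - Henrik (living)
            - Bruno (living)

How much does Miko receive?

The entire £3,420,000 passes to the descendants.
That amount (£3,420,000) is divided into 5 shares of £684,000: Lachlan and Gwendolyn each take £684,000; Joaquin's £684,000 share passes to Joaquin's issue; Pieter's £684,000 share passes to Pieter's issue; Joris's £684,000 share passes to Joris's issue.
Joaquin's share (£684,000) is divided into 3 shares of £228,000: Hollis, Zofia, and Ilse each take £228,000.
Pieter's share (£684,000) passes entirely to Ansel.
Joris's share (£684,000) is divided into 2 shares of £342,000: Miko takes £342,000; Eamon's £342,000 share passes to Eamon's issue.
Eamon's share (£342,000) is divided into 3 shares of £114,000: Winona, Henrik, and Bruno each take £114,000.

Miko receives £342,000.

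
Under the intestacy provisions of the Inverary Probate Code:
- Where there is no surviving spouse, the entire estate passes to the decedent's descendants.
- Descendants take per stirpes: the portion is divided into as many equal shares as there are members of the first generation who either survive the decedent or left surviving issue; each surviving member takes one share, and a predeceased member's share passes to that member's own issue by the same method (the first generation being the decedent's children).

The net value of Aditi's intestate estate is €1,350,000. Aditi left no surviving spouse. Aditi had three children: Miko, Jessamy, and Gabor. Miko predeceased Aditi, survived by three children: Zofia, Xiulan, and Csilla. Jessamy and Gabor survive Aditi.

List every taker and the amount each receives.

Zofia: €150,000; Xiulan: €150,000; Csilla: €150,000; Jessamy: €450,000; Gabor: €450,000

The entire €1,350,000 passes to the descendants.
That amount (€1,350,000) is divided into 3 shares of €450,000: Jessamy and Gabor each take €450,000; Miko's €450,000 share passes to Miko's issue.
Miko's share (€450,000) is divided into 3 shares of €150,000: Zofia, Xiulan, and Csilla each take €150,000.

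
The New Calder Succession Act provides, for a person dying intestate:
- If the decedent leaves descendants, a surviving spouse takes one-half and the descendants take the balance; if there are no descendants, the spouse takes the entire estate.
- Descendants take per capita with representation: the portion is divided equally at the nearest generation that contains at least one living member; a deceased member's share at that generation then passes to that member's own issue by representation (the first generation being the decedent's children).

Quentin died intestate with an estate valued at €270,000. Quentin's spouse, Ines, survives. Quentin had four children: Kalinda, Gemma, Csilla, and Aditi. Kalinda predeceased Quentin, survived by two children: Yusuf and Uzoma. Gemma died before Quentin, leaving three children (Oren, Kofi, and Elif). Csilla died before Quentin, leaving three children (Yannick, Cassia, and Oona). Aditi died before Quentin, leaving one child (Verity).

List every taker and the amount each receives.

Ines: €135,000; Yusuf: €15,000; Uzoma: €15,000; Oren: €15,000; Kofi: €15,000; Elif: €15,000; Yannick: €15,000; Cassia: €15,000; Oona: €15,000; Verity: €15,000

Ines takes one-half of €270,000 = €135,000. The remaining €135,000 passes to the descendants.
No child survives, so the initial division is made at the grandchildren's generation.
The descendants' portion (€135,000) is divided into 9 shares of €15,000: Yusuf, Uzoma, Oren, Kofi, Elif, Yannick, Cassia, Oona, and Verity each take €15,000.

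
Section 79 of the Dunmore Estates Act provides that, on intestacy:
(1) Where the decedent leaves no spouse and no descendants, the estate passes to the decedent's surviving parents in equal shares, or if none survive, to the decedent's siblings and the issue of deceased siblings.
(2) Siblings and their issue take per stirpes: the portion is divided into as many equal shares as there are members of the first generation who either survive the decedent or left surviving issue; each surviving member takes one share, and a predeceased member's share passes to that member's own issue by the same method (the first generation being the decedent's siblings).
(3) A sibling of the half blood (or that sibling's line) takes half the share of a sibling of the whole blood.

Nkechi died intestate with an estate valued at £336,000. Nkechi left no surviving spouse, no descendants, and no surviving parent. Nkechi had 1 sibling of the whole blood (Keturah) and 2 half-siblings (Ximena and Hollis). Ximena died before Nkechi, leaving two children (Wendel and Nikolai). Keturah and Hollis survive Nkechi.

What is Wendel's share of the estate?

Wendel receives £42,000.

The entire £336,000 passes to the siblings and their issue.
Counting each half-blood sibling's line as half a unit, there are 2 units in £336,000, so one unit is £168,000. Whole-blood lines (Keturah) take £168,000 each; half-blood lines (Ximena and Hollis) take £84,000 each.
Ximena's share (£84,000) is divided into 2 shares of £42,000: Wendel and Nikolai each take £42,000.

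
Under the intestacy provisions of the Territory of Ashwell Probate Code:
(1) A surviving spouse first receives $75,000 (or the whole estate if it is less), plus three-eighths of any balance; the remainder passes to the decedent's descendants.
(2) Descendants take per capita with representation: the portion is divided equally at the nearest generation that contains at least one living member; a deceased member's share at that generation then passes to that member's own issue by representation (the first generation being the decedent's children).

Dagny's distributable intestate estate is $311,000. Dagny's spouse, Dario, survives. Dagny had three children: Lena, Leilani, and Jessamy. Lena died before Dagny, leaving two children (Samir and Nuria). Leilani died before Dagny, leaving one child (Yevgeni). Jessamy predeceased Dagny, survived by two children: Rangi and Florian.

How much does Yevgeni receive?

Yevgeni receives $29,500.

Dario first takes $75,000, leaving a balance of $236,000. Dario then takes three-eighths of the balance ($88,500), for a total of $163,500. The remaining $147,500 passes to the descendants.
No child survives, so the initial division is made at the grandchildren's generation.
The descendants' portion ($147,500) is divided into 5 shares of $29,500: Samir, Nuria, Yevgeni, Rangi, and Florian each take $29,500.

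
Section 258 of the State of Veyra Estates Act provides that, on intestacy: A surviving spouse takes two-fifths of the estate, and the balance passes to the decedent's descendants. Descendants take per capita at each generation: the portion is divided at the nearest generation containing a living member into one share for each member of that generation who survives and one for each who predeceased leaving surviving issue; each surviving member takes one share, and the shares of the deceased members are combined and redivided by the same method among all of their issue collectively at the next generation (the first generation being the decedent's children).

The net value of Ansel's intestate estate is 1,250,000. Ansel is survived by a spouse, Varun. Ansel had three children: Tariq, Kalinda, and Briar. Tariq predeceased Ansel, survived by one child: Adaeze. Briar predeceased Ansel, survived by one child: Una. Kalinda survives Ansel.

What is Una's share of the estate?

Una receives 250,000.

Varun takes two-fifths of 1,250,000 = 500,000. The remaining 750,000 passes to the descendants.
The descendants' portion (750,000) is divided at the children's generation into 3 shares of 250,000. Kalinda takes 250,000. The 2 shares of the deceased (Tariq and Briar) are combined into a pool of 500,000.
That pool (500,000) is divided at the grandchildren's generation equally among Adaeze and Una: 250,000 each.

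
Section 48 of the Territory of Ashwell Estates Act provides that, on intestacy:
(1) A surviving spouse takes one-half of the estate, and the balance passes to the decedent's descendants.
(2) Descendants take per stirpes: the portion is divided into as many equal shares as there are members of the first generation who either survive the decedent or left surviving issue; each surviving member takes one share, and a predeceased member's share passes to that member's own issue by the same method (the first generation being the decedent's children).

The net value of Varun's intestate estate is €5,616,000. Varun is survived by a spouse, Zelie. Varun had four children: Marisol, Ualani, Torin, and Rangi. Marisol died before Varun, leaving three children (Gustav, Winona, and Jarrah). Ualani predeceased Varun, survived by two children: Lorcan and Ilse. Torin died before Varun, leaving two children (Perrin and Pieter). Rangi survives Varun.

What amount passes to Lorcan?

Zelie takes one-half of €5,616,000 = €2,808,000. The remaining €2,808,000 passes to the descendants.
The descendants' portion (€2,808,000) is divided into 4 shares of €702,000: Rangi takes €702,000; Marisol's €702,000 share passes to Marisol's issue; Ualani's €702,000 share passes to Ualani's issue; Torin's €702,000 share passes to Torin's issue.
Marisol's share (€702,000) is divided into 3 shares of €234,000: Gustav, Winona, and Jarrah each take €234,000.
Ualani's share (€702,000) is divided into 2 shares of €351,000: Lorcan and Ilse each take €351,000.
Torin's share (€702,000) is divided into 2 shares of €351,000: Perrin and Pieter each take €351,000.

Lorcan receives €351,000.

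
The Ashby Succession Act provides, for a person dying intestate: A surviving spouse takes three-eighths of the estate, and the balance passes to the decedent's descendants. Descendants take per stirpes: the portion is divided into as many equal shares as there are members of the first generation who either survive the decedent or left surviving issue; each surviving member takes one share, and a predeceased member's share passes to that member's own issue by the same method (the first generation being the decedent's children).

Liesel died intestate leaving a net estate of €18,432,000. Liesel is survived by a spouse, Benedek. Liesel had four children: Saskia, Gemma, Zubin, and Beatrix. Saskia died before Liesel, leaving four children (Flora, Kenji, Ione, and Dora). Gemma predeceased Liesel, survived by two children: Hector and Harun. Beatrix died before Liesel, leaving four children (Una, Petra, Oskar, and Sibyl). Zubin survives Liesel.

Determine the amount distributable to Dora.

Dora receives €720,000.

Benedek takes three-eighths of €18,432,000 = €6,912,000. The remaining €11,520,000 passes to the descendants.
The descendants' portion (€11,520,000) is divided into 4 shares of €2,880,000: Zubin takes €2,880,000; Saskia's €2,880,000 share passes to Saskia's issue; Gemma's €2,880,000 share passes to Gemma's issue; Beatrix's €2,880,000 share passes to Beatrix's issue.
Saskia's share (€2,880,000) is divided into 4 shares of €720,000: Flora, Kenji, Ione, and Dora each take €720,000.
Gemma's share (€2,880,000) is divided into 2 shares of €1,440,000: Hector and Harun each take €1,440,000.
Beatrix's share (€2,880,000) is divided into 4 shares of €720,000: Una, Petra, Oskar, and Sibyl each take €720,000.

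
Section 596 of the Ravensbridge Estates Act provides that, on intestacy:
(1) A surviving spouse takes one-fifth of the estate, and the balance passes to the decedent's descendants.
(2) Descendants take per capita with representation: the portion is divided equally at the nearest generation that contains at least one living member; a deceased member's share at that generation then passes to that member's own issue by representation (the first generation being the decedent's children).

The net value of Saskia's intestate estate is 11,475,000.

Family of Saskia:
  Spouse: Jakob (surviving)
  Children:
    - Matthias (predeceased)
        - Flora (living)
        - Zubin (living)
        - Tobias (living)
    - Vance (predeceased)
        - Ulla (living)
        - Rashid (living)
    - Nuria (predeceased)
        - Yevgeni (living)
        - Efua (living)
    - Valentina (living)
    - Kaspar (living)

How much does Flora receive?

Flora receives 612,000.

Jakob takes one-fifth of 11,475,000 = 2,295,000. The remaining 9,180,000 passes to the descendants.
The descendants' portion (9,180,000) is divided into 5 shares of 1,836,000: Valentina and Kaspar each take 1,836,000; Matthias's 1,836,000 share passes to Matthias's issue; Vance's 1,836,000 share passes to Vance's issue; Nuria's 1,836,000 share passes to Nuria's issue.
Matthias's share (1,836,000) is divided into 3 shares of 612,000: Flora, Zubin, and Tobias each take 612,000.
Vance's share (1,836,000) is divided into 2 shares of 918,000: Ulla and Rashid each take 918,000.
Nuria's share (1,836,000) is divided into 2 shares of 918,000: Yevgeni and Efua each take 918,000.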